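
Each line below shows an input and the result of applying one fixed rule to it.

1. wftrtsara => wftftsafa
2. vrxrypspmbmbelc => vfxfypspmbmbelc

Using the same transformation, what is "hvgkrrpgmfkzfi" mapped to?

In each case the input is transformed by: replace every "r" with "f".
"hvgkrrpgmfkzfi" → "hvgkffpgmfkzfi".

hvgkffpgmfkzfi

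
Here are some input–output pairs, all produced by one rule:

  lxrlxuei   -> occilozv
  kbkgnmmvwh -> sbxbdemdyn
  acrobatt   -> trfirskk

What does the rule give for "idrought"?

Looking at the pairs, the operation is to shift every letter 9 places backward in the alphabet (wrapping around), then swap each adjacent pair of characters (1↔2, 3↔4, ...).
"idrought" → "zuiflxyk" → "uzfixlky".

uzfixlky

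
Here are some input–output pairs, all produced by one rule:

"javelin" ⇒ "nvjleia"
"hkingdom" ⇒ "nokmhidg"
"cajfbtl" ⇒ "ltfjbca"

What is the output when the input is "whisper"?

In each case the input is transformed by: sort the characters into reverse alphabetical order, then swap each adjacent pair of characters (1↔2, 3↔4, ...).
Applying that to "whisper" gives "swprhie".

swprhie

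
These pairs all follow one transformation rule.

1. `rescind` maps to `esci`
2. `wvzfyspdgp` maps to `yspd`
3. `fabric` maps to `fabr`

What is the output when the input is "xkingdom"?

ingd

Each output is the input with this applied: move the last 2 characters to the front (rotate right by 2), then keep only the last 4 characters.
On "xkingdom": the first step gives "omxkingd", and the second then gives "ingd".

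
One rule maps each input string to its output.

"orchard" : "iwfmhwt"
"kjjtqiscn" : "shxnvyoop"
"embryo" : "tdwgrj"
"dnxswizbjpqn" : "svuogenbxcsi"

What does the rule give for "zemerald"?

iqfwjrje

Looking at the pairs, the operation is to shift every letter 5 places forward in the alphabet (wrapping around), then reverse the string.
Starting from "zemerald": after the first operation, "ejrjwfqi"; after the second, "iqfwjrje".
(Check on "kjjtqiscn": → "pooyvnxhs" → "shxnvyoop" ✓)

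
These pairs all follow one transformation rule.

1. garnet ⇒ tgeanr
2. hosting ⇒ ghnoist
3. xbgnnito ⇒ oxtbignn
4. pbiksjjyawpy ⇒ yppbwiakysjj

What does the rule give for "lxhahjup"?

What's happening: reverse the string, then take characters alternately from the front and the back (1st, last, 2nd, 2nd-last, ...).
"lxhahjup" → "pujhahxl" → "pluxjhha".

pluxjhha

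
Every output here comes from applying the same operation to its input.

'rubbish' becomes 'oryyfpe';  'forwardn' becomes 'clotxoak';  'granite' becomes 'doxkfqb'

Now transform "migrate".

Each output is the input with this applied: shift every letter 3 places backward in the alphabet (wrapping around).
For "migrate" the result is "jfdoxqb".

jfdoxqb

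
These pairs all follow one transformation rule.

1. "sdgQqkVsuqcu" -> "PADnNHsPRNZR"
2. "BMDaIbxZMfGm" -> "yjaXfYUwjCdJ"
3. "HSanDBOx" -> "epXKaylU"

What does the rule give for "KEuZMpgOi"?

hbRwjMDlF

The pattern: flip the case of every letter, then shift every letter 3 places backward in the alphabet (wrapping around).
On "KEuZMpgOi": the first step gives "keUzmPGoI", and the second then gives "hbRwjMDlF".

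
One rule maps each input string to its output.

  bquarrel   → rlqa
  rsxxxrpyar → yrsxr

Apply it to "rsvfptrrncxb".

Looking at the pairs, the operation is to move the last 3 characters to the front (rotate right by 3), then keep every other character starting from the first (positions 1st, 3rd, 5th, ...).
On "rsvfptrrncxb": the first step gives "cxbrsvfptrrn", and the second then gives "cbsftr".

cbsftr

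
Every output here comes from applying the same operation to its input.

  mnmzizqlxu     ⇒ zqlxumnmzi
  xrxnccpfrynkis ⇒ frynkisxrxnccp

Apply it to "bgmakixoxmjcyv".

The pattern: swap the front and back halves of the string.
"bgmakixoxmjcyv" → "oxmjcyvbgmakix".

oxmjcyvbgmakix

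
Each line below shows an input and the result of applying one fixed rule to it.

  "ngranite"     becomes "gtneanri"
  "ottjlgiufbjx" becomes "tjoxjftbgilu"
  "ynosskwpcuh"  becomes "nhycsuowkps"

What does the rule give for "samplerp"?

arspplme

Looking at the pairs, the operation is to swap each adjacent pair of characters (1↔2, 3↔4, ...), then take characters alternately from the front and the back (1st, last, 2nd, 2nd-last, ...).
For "samplerp", step one produces "aspmelpr"; step two turns that into "arspplme".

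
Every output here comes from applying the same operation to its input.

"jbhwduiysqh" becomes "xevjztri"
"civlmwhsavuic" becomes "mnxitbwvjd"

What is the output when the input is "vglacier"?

The pattern: delete the first 3 characters, then shift every letter 1 place forward in the alphabet (wrapping around).
On "vglacier": the first step gives "acier", and the second then gives "bdjfs".

bdjfs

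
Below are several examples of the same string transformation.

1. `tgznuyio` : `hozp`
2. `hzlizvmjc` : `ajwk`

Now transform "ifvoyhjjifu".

gpikg

The pattern: keep every other character starting from the second (positions 2nd, 4th, 6th, ...), then shift every letter 1 place forward in the alphabet (wrapping around).
Working it through for "ifvoyhjjifu": intermediate "fohjf", final "gpikg".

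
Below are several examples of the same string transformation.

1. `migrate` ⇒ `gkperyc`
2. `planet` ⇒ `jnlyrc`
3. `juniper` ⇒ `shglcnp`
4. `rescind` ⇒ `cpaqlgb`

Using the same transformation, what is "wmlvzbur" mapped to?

The pattern: shift every letter 2 places backward in the alphabet (wrapping around), then swap each adjacent pair of characters (1↔2, 3↔4, ...).
Working it through for "wmlvzbur": intermediate "ukjtxzsp", final "kutjzxps".
(Check on "planet": → "njylcr" → "jnlyrc" ✓)

kutjzxps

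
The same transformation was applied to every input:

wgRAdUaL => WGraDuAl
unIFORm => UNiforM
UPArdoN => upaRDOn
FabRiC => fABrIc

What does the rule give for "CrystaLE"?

cRYSTAle

Rule — flip the case of every letter.
Doing the same to "CrystaLE": "cRYSTAle".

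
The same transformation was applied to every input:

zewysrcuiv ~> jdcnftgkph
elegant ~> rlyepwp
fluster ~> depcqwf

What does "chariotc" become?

The rule is to shift every letter 11 places forward in the alphabet (wrapping around), then move the first 3 characters to the end (rotate left by 3).
Applying both steps to "chariotc": "nslctzen", then "ctzennsl".
(Check on "zewysrcuiv": → "kphjdcnftg" → "jdcnftgkph" ✓)

ctzennsl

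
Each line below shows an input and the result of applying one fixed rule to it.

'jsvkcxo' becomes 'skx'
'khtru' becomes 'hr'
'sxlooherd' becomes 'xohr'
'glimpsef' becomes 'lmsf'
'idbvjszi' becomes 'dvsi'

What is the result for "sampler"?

ape

In each case the input is transformed by: keep every other character starting from the second (positions 2nd, 4th, 6th, ...).
Doing the same to "sampler": "ape".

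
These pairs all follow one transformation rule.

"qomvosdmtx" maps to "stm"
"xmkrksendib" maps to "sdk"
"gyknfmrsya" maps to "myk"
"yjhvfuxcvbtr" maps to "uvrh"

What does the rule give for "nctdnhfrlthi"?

In each case the input is transformed by: keep one character in every 3, starting at position 3 (positions 3rd, 6th, 9th, ...), then move the first character to the end.
On "nctdnhfrlthi": the first step gives "thli", and the second then gives "hlit".
(Check on "yjhvfuxcvbtr": → "huvr" → "uvrh" ✓)

hlit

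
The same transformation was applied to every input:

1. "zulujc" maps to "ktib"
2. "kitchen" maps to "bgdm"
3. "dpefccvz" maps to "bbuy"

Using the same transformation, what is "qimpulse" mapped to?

tkrd

The transformation: shift every letter 1 place backward in the alphabet (wrapping around), then keep only the last 4 characters.
For "qimpulse", step one produces "phlotkrd"; step two turns that into "tkrd".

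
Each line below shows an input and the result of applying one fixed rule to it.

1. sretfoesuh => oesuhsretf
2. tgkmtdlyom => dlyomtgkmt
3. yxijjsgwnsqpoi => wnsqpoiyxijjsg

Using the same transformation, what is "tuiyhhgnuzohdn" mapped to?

The pattern: swap the front and back halves of the string.
Applying that to "tuiyhhgnuzohdn" gives "nuzohdntuiyhhg".

nuzohdntuiyhhg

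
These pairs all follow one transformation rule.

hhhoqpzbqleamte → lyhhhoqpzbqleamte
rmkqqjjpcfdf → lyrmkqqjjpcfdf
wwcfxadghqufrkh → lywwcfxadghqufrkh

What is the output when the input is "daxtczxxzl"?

lydaxtczxxzl

Looking at the pairs, the operation is to prepend "ly".
Doing the same to "daxtczxxzl": "lydaxtczxxzl".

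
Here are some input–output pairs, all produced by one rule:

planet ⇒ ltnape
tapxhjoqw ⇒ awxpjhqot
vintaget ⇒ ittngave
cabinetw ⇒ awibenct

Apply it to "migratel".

The transformation: swap the first and last characters, then swap each adjacent pair of characters (1↔2, 3↔4, ...).
"migratel" → "ligratem" → "ilrgtame".

ilrgtame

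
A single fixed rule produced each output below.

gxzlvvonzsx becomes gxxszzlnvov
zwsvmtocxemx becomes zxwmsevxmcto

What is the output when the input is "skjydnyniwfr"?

srkfjwyidnny

Looking at the pairs, the operation is to take characters alternately from the front and the back (1st, last, 2nd, 2nd-last, ...).
"skjydnyniwfr" → "srkfjwyidnny".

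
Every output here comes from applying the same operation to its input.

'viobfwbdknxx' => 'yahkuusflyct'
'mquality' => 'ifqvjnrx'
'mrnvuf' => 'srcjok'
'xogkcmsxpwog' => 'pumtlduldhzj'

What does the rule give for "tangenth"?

Looking at the pairs, the operation is to swap the front and back halves of the string, then shift every letter 3 places backward in the alphabet (wrapping around).
Working it through for "tangenth": intermediate "enthtang", final "bkqeqxkd".

bkqeqxkd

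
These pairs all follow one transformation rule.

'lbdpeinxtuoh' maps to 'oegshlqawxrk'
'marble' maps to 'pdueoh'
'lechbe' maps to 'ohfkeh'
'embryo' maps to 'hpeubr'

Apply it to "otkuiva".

rwnxlyd

Each output is the input with this applied: shift every letter 3 places forward in the alphabet (wrapping around).
So "otkuiva" becomes "rwnxlyd".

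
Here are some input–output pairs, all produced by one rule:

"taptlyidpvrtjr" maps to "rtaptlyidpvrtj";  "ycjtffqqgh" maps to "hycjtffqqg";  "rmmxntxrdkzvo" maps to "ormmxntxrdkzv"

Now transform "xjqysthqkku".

Rule — move the last character to the front.
So "xjqysthqkku" becomes "uxjqysthqkk".

uxjqysthqkk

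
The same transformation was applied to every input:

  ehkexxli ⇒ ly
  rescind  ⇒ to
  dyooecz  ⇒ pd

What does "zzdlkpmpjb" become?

eqk

Each output is the input with this applied: keep one character in every 3, starting at position 3 (positions 3rd, 6th, 9th, ...), then shift every letter 1 place forward in the alphabet (wrapping around).
For "zzdlkpmpjb", step one produces "dpj"; step two turns that into "eqk".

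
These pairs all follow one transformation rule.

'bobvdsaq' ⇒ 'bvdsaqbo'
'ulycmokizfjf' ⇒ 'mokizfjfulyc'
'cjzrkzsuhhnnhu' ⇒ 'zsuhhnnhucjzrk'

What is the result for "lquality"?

ualitylq

The rule is to swap the front and back halves of the string, then move the last 2 characters to the front (rotate right by 2).
For "lquality", step one produces "litylqua"; step two turns that into "ualitylq".
(Check on "bobvdsaq": → "dsaqbobv" → "bvdsaqbo" ✓)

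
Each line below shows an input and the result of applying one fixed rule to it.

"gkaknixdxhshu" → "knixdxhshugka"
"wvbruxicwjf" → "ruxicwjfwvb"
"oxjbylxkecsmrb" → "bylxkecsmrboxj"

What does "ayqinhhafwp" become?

inhhafwpayq

The transformation: move the first 3 characters to the end (rotate left by 3).
For "ayqinhhafwp" the result is "inhhafwpayq".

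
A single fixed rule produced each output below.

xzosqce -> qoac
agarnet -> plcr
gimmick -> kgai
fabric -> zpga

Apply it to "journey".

The rule is to shift every letter 2 places backward in the alphabet (wrapping around), then keep only the last 4 characters.
Applying that to "journey" gives "plcw".
(Check on "fabric": → "dyzpga" → "zpga" ✓)

plcw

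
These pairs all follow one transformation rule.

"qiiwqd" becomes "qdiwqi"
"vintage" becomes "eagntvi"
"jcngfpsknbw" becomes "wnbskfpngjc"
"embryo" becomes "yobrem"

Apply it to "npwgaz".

azwgnp

In each case the input is transformed by: swap each adjacent pair of characters (1↔2, 3↔4, ...), then reverse the string.
Applying both steps to "npwgaz": "pngwza", then "azwgnp".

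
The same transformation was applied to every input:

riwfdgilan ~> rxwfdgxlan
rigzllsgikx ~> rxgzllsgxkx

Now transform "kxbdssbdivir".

kxbdssbdxvxr

In each case the input is transformed by: replace every "i" with "x".
On "kxbdssbdivir" that produces "kxbdssbdxvxr".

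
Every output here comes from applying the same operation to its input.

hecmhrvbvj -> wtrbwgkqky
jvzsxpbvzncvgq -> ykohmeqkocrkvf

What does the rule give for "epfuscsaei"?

teujhrhptx

The transformation: shift every letter 11 places backward in the alphabet (wrapping around).
On "epfuscsaei" that produces "teujhrhptx".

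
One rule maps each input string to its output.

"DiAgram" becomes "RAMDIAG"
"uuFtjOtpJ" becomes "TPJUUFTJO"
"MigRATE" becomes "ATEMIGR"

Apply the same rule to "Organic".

What's happening: move the last 3 characters to the front (rotate right by 3), then convert every letter to uppercase.
On "Organic" that produces "NICORGA".

NICORGA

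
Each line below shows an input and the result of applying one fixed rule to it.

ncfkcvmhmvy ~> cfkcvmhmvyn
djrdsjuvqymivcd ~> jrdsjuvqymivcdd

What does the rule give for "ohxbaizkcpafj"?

hxbaizkcpafjo

Looking at the pairs, the operation is to move the first character to the end.
For "ohxbaizkcpafj" the result is "hxbaizkcpafjo".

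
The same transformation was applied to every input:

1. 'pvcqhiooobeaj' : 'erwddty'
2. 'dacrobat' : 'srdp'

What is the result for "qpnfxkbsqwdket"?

fcmqfst

The rule is to shift every letter 11 places backward in the alphabet (wrapping around), then keep every other character starting from the first (positions 1st, 3rd, 5th, ...).
For "qpnfxkbsqwdket", step one produces "fecumzqhflszti"; step two turns that into "fcmqfst".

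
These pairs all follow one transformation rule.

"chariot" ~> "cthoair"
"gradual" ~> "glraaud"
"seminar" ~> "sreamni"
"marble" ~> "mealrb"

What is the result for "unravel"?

What's happening: take characters alternately from the front and the back (1st, last, 2nd, 2nd-last, ...).
Doing the same to "unravel": "ulnerva".

ulnerva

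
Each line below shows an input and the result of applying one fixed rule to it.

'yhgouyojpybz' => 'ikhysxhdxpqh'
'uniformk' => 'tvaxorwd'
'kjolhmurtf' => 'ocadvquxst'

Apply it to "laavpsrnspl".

uybwabyejju

The pattern: shift every letter 9 places forward in the alphabet (wrapping around), then reverse the string.
Applying both steps to "laavpsrnspl": "ujjeybawbyu", then "uybwabyejju".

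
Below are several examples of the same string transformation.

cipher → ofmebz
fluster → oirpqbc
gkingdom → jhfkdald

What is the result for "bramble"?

boxjyiy

The rule is to swap the first and last characters, then shift every letter 3 places backward in the alphabet (wrapping around).
So "bramble" becomes "boxjyiy".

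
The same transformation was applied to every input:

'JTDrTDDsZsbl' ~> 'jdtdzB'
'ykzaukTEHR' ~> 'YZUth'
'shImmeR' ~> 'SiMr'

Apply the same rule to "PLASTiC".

patc

The pattern: flip the case of every letter, then keep every other character starting from the first (positions 1st, 3rd, 5th, ...).
On "PLASTiC" that produces "patc".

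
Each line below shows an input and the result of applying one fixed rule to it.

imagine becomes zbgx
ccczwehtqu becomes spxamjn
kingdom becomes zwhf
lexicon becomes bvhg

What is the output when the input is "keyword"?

The transformation: delete the first 3 characters, then shift every letter 7 places backward in the alphabet (wrapping around).
On "keyword": the first step gives "word", and the second then gives "phkw".

phkw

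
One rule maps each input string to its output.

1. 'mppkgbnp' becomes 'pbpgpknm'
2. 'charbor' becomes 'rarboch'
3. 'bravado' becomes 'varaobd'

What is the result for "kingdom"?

odngmik

Each output is the input with this applied: sort the characters into reverse alphabetical order, then take characters alternately from the front and the back (1st, last, 2nd, 2nd-last, ...).
Starting from "kingdom": after the first operation, "onmkigd"; after the second, "odngmik".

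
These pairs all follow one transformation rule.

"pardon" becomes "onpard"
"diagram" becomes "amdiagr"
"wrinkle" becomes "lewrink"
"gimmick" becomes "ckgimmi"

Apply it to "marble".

lemarb

The rule is to move the last 2 characters to the front (rotate right by 2).
"marble" → "lemarb".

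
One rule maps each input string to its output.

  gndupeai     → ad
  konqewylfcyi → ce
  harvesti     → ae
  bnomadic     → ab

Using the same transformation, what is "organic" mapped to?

ac

In each case the input is transformed by: sort the characters into alphabetical order, then keep only the first 2 characters.
Applying both steps to "organic": "acginor", then "ac".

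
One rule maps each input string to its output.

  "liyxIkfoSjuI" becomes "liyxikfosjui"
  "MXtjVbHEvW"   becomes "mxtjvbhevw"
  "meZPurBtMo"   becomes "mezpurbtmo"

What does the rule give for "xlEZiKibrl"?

What's happening: convert every letter to lowercase.
On "xlEZiKibrl" that produces "xlezikibrl".

xlezikibrl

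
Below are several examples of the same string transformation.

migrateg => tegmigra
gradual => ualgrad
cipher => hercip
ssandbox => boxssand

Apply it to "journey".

neyjour

The pattern: move the last 3 characters to the front (rotate right by 3).
On "journey" that produces "neyjour".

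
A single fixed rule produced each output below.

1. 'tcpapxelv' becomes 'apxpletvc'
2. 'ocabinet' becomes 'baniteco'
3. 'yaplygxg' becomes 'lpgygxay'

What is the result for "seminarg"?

imangres

In each case the input is transformed by: move the first 2 characters to the end (rotate left by 2), then swap each adjacent pair of characters (1↔2, 3↔4, ...).
For "seminarg", step one produces "minargse"; step two turns that into "imangres".
(Check on "yaplygxg": → "plygxgya" → "lpgygxay" ✓)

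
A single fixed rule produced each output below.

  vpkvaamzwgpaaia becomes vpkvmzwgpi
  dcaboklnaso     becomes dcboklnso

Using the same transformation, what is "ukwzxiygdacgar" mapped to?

Each output is the input with this applied: remove every "a".
Applying that to "ukwzxiygdacgar" gives "ukwzxiygdcgr".

ukwzxiygdcgr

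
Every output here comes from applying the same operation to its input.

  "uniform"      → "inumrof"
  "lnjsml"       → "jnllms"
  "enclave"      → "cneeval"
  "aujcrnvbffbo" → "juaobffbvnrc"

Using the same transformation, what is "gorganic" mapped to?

rogcinag

The pattern: move the first 3 characters to the end (rotate left by 3), then reverse the string.
For "gorganic" the result is "rogcinag".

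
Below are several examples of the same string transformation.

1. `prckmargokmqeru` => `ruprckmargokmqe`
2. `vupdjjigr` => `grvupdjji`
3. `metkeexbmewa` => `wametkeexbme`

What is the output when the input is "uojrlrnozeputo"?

touojrlrnozepu

The rule is to move the last 2 characters to the front (rotate right by 2).
Applying that to "uojrlrnozeputo" gives "touojrlrnozepu".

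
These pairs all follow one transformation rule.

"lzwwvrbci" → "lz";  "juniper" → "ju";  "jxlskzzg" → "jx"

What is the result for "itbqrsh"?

Each output is the input with this applied: keep only the first 2 characters.
For "itbqrsh" the result is "it".

it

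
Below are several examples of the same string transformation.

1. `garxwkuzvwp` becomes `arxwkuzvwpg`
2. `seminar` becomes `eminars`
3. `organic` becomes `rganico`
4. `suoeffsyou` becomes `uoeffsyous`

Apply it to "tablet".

ablett

Rule — move the first character to the end.
Applying that to "tablet" gives "ablett".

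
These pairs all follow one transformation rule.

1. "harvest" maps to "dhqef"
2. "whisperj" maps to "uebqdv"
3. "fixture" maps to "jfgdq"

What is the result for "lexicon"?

The pattern: delete the first 2 characters, then shift every letter 12 places forward in the alphabet (wrapping around).
For "lexicon", step one produces "xicon"; step two turns that into "juoaz".

juoaz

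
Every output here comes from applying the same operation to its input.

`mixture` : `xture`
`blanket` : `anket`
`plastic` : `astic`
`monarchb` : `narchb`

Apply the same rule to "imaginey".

aginey

Rule — delete the first 2 characters.
For "imaginey" the result is "aginey".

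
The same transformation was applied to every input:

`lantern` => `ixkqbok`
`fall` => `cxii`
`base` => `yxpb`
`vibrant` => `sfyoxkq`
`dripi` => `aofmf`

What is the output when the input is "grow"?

dolt

What's happening: shift every letter 3 places backward in the alphabet (wrapping around).
So "grow" becomes "dolt".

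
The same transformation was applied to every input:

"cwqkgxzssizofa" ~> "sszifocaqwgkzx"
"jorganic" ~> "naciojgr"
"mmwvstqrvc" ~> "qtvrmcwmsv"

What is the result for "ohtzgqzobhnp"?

ozhbpnhoztqg

In each case the input is transformed by: swap the front and back halves of the string, then swap each adjacent pair of characters (1↔2, 3↔4, ...).
Working it through for "ohtzgqzobhnp": intermediate "zobhnpohtzgq", final "ozhbpnhoztqg".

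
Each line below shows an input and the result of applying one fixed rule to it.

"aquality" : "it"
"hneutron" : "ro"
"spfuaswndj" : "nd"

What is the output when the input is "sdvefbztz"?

Each output is the input with this applied: move the last character to the front, then keep only the last 2 characters.
Working it through for "sdvefbztz": intermediate "zsdvefbzt", final "zt".

zt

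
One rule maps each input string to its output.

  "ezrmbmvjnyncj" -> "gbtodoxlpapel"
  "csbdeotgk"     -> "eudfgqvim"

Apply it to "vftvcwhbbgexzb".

xhvxeyjddigzbd

Looking at the pairs, the operation is to shift every letter 2 places forward in the alphabet (wrapping around).
Applying that to "vftvcwhbbgexzb" gives "xhvxeyjddigzbd".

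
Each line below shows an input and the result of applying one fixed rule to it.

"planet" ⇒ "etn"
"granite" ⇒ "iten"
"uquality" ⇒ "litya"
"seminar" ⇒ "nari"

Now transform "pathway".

Each output is the input with this applied: delete the first 3 characters, then move the first character to the end.
Starting from "pathway": after the first operation, "hway"; after the second, "wayh".
(Check on "granite": → "nite" → "iten" ✓)

wayh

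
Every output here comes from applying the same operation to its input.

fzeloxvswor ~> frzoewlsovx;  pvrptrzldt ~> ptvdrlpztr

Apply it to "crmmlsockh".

chrkmcmols

Looking at the pairs, the operation is to take characters alternately from the front and the back (1st, last, 2nd, 2nd-last, ...).
"crmmlsockh" → "chrkmcmols".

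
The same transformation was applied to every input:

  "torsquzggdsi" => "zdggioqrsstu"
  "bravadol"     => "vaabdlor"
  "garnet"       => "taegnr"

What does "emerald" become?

Rule — sort the characters into alphabetical order, then move the last character to the front.
On "emerald" that produces "radeelm".

radeelm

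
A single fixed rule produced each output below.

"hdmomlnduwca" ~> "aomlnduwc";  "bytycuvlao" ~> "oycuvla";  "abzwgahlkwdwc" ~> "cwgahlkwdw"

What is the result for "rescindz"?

zcind

The rule is to delete the first 3 characters, then move the last character to the front.
"rescindz" → "cindz" → "zcind".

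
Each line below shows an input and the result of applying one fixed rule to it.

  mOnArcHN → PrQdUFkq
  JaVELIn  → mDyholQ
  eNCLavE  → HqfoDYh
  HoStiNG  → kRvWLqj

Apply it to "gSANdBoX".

JvdqGeRa

Rule — shift every letter 3 places forward in the alphabet (wrapping around), then flip the case of every letter.
For "gSANdBoX", step one produces "jVDQgErA"; step two turns that into "JvdqGeRa".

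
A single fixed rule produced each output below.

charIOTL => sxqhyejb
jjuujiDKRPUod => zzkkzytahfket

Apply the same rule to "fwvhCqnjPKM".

The rule is to shift every letter 10 places backward in the alphabet (wrapping around), then convert every letter to lowercase.
Applying both steps to "fwvhCqnjPKM": "vmlxSgdzFAC", then "vmlxsgdzfac".

vmlxsgdzfac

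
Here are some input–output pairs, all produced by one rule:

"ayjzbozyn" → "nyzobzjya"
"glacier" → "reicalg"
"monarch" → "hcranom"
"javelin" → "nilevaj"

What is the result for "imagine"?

enigami

Looking at the pairs, the operation is to reverse the string.
Doing the same to "imagine": "enigami".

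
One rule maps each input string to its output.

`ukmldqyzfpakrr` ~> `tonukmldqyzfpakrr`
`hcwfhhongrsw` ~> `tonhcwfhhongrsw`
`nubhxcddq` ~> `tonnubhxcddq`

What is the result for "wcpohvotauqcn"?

The transformation: prepend "ton".
Applying that to "wcpohvotauqcn" gives "tonwcpohvotauqcn".

tonwcpohvotauqcn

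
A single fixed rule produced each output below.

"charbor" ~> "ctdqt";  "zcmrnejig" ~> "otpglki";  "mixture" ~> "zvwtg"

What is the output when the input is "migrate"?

itcvg

In each case the input is transformed by: delete the first 2 characters, then shift every letter 2 places forward in the alphabet (wrapping around).
"migrate" → "grate" → "itcvg".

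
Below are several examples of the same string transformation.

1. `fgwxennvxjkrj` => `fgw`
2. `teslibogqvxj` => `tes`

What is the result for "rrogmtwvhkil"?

rro

The rule is to keep only the first 3 characters.
For "rrogmtwvhkil" the result is "rro".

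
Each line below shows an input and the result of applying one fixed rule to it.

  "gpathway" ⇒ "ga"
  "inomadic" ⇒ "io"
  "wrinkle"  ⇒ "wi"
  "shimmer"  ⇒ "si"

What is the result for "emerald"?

ee

What's happening: keep every other character starting from the first (positions 1st, 3rd, 5th, ...), then delete the last 2 characters.
Working it through for "emerald": intermediate "eead", final "ee".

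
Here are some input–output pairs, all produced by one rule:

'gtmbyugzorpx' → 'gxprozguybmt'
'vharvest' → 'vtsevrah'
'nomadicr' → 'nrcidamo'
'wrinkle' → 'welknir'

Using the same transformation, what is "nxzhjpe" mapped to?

What's happening: reverse the string, then move the last character to the front.
"nxzhjpe" → "epjhzxn" → "nepjhzx".

nepjhzx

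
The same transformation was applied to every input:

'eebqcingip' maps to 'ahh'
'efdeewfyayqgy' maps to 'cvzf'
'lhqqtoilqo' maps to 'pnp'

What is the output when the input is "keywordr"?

In each case the input is transformed by: keep one character in every 3, starting at position 3 (positions 3rd, 6th, 9th, ...), then shift every letter 1 place backward in the alphabet (wrapping around).
On "keywordr": the first step gives "yr", and the second then gives "xq".
(Check on "eebqcingip": → "bii" → "ahh" ✓)

xq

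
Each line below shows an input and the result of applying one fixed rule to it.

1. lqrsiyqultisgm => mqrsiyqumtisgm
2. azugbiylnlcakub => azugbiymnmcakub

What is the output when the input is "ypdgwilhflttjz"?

ypdgwimhfmttjz

The transformation: replace every "l" with "m".
For "ypdgwilhflttjz" the result is "ypdgwimhfmttjz".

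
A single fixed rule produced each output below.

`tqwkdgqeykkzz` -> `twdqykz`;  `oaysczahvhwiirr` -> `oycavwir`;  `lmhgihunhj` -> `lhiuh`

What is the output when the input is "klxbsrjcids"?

The rule is to keep every other character starting from the first (positions 1st, 3rd, 5th, ...).
For "klxbsrjcids" the result is "kxsjis".

kxsjis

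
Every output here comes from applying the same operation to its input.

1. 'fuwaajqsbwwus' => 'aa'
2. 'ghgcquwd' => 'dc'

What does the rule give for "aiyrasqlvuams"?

The rule is to sort the characters into reverse alphabetical order, then keep only the last 2 characters.
On "aiyrasqlvuams": the first step gives "yvussrqmliaaa", and the second then gives "aa".

aa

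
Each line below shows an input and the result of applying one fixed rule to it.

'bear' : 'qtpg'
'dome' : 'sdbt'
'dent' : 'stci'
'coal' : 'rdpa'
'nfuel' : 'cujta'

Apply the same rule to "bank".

In each case the input is transformed by: shift every letter 11 places backward in the alphabet (wrapping around).
So "bank" becomes "qpcz".

qpcz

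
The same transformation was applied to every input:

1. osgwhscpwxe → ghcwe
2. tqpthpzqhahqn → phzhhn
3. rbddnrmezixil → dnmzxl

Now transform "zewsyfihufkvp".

What's happening: keep every other character starting from the first (positions 1st, 3rd, 5th, ...), then delete the first character.
On "zewsyfihufkvp": the first step gives "zwyiukp", and the second then gives "wyiukp".

wyiukp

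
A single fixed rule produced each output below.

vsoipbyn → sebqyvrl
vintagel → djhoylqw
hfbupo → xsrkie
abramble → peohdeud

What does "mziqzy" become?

Rule — shift every letter 3 places forward in the alphabet (wrapping around), then swap the front and back halves of the string.
For "mziqzy", step one produces "pcltcb"; step two turns that into "tcbpcl".

tcbpcl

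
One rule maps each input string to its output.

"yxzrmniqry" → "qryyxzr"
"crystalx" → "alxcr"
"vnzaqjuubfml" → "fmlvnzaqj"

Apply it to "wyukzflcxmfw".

mfwwyukzf

The pattern: move the last 3 characters to the front (rotate right by 3), then delete the last 3 characters.
For "wyukzflcxmfw" the result is "mfwwyukzf".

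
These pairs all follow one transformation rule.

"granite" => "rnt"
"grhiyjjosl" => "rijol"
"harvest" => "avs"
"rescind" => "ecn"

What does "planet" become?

lnt

The pattern: keep every other character starting from the second (positions 2nd, 4th, 6th, ...).
For "planet" the result is "lnt".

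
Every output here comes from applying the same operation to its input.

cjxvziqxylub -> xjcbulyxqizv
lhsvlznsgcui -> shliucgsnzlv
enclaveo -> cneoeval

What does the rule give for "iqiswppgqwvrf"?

iqifrvwqgppws

The rule is to reverse the string, then move the last 3 characters to the front (rotate right by 3).
"iqiswppgqwvrf" → "frvwqgppwsiqi" → "iqifrvwqgppws".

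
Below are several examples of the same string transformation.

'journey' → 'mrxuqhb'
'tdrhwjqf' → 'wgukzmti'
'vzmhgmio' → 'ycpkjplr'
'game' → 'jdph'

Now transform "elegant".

In each case the input is transformed by: shift every letter 3 places forward in the alphabet (wrapping around).
"elegant" → "hohjdqw".

hohjdqw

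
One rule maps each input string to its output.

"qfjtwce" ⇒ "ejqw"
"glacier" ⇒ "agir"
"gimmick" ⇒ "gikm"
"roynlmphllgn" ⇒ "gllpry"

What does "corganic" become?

acir

In each case the input is transformed by: keep every other character starting from the first (positions 1st, 3rd, 5th, ...), then sort the characters into alphabetical order.
Starting from "corganic": after the first operation, "crai"; after the second, "acir".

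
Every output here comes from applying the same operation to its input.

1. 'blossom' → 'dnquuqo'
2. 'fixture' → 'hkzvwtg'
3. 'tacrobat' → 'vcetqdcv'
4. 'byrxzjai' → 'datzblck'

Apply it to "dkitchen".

fmkvejgp

Rule — shift every letter 2 places forward in the alphabet (wrapping around).
Applying that to "dkitchen" gives "fmkvejgp".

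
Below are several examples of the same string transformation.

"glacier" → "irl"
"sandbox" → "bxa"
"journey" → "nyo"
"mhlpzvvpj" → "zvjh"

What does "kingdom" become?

dmi

The rule is to move the first 3 characters to the end (rotate left by 3), then keep every other character starting from the second (positions 2nd, 4th, 6th, ...).
"kingdom" → "dmi".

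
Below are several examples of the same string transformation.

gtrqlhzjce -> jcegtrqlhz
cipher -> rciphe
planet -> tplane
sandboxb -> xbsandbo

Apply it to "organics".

csorgani

In each case the input is transformed by: move the first 2 characters to the end (rotate left by 2), then swap the front and back halves of the string.
For "organics", step one produces "ganicsor"; step two turns that into "csorgani".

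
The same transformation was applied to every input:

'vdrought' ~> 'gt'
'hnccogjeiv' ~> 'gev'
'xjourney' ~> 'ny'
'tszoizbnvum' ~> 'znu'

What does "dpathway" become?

wy

In each case the input is transformed by: keep every other character starting from the second (positions 2nd, 4th, 6th, ...), then delete the first 2 characters.
"dpathway" → "ptwy" → "wy".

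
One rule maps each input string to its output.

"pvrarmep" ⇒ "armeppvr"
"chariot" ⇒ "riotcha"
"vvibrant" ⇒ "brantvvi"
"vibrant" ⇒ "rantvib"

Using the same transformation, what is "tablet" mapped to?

Rule — move the first 3 characters to the end (rotate left by 3).
Doing the same to "tablet": "lettab".

lettab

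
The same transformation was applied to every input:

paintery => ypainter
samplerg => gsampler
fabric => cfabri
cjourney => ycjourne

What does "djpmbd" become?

ddjpmb

In each case the input is transformed by: move the last character to the front.
For "djpmbd" the result is "ddjpmb".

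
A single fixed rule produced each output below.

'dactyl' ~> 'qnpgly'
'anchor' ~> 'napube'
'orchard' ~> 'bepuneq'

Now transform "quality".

dhnyvgl

The transformation: shift every letter 13 places forward in the alphabet (wrapping around) — i.e. ROT13.
Doing the same to "quality": "dhnyvgl".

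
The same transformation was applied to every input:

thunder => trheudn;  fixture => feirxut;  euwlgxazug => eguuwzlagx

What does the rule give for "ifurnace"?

Rule — take characters alternately from the front and the back (1st, last, 2nd, 2nd-last, ...).
So "ifurnace" becomes "iefcuarn".

iefcuarn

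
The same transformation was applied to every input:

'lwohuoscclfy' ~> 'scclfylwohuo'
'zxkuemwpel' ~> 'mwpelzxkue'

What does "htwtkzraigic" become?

raigichtwtkz

The rule is to swap the front and back halves of the string.
On "htwtkzraigic" that produces "raigichtwtkz".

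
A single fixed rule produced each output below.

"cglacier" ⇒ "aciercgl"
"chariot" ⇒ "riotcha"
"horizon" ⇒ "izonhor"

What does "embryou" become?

ryouemb

The pattern: move the first 3 characters to the end (rotate left by 3).
"embryou" → "ryouemb".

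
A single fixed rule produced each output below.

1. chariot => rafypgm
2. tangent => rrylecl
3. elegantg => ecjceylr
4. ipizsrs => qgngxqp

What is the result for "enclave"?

cclajyt

The transformation: move the last character to the front, then shift every letter 2 places backward in the alphabet (wrapping around).
On "enclave": the first step gives "eenclav", and the second then gives "cclajyt".
(Check on "elegantg": → "gelegant" → "ecjceylr" ✓)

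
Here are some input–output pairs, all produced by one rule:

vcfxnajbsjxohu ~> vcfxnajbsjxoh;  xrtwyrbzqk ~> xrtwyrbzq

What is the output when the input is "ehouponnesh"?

ehouponnes

Each output is the input with this applied: delete the last character.
Doing the same to "ehouponnesh": "ehouponnes".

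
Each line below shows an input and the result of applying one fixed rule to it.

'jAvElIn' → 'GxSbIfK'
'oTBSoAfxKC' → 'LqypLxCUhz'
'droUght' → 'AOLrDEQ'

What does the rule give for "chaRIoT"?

ZEXofLq

What's happening: flip the case of every letter, then shift every letter 3 places backward in the alphabet (wrapping around).
Starting from "chaRIoT": after the first operation, "CHAriOt"; after the second, "ZEXofLq".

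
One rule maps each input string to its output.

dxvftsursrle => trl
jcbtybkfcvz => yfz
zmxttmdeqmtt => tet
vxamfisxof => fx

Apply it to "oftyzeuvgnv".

zvv

What's happening: delete the first 3 characters, then keep one character in every 3, starting at position 2 (positions 2nd, 5th, 8th, ...).
"oftyzeuvgnv" → "yzeuvgnv" → "zvv".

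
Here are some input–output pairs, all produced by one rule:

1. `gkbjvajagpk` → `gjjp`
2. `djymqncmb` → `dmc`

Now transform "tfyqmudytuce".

tqdu

The pattern: keep one character in every 3, starting at position 1 (positions 1st, 4th, 7th, ...).
Doing the same to "tfyqmudytuce": "tqdu".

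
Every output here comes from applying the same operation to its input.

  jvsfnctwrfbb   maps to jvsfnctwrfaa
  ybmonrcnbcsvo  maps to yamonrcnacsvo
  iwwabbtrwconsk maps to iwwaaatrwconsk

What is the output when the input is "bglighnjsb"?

aglighnjsa

Rule — replace every "b" with "a".
For "bglighnjsb" the result is "aglighnjsa".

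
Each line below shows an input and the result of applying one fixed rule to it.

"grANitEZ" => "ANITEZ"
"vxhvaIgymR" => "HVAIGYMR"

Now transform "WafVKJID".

The rule is to delete the first 2 characters, then convert every letter to uppercase.
For "WafVKJID", step one produces "fVKJID"; step two turns that into "FVKJID".

FVKJID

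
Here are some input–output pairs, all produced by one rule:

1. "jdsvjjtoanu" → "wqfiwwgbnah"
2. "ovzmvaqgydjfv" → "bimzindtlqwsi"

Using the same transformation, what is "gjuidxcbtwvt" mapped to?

twhvqkpogjig

The pattern: shift every letter 13 places forward in the alphabet (wrapping around) — i.e. ROT13.
For "gjuidxcbtwvt" the result is "twhvqkpogjig".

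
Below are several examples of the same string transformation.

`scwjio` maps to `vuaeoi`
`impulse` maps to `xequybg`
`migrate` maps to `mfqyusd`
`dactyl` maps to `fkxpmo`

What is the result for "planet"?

zqfbxm

Looking at the pairs, the operation is to move the last 3 characters to the front (rotate right by 3), then shift every letter 12 places forward in the alphabet (wrapping around).
Applying both steps to "planet": "netpla", then "zqfbxm".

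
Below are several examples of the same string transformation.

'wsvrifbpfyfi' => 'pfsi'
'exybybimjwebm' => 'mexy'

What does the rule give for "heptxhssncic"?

Looking at the pairs, the operation is to keep one character in every 3, starting at position 2 (positions 2nd, 5th, 8th, ...), then move the first 2 characters to the end (rotate left by 2).
For "heptxhssncic", step one produces "exsi"; step two turns that into "siex".

siex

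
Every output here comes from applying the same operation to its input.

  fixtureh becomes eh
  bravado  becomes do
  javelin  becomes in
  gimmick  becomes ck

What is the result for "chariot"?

ot

The rule is to keep only the last 2 characters.
Applying that to "chariot" gives "ot".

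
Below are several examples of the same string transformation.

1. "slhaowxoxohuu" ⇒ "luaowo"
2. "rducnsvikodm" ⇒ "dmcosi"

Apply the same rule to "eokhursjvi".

The rule is to keep every other character starting from the second (positions 2nd, 4th, 6th, ...), then take characters alternately from the front and the back (1st, last, 2nd, 2nd-last, ...).
On "eokhursjvi": the first step gives "ohrji", and the second then gives "oihjr".

oihjr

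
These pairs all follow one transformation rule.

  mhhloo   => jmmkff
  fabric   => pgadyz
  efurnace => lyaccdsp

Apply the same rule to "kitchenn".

In each case the input is transformed by: shift every letter 2 places backward in the alphabet (wrapping around), then swap the front and back halves of the string.
Working it through for "kitchenn": intermediate "igrafcll", final "fclligra".

fclligra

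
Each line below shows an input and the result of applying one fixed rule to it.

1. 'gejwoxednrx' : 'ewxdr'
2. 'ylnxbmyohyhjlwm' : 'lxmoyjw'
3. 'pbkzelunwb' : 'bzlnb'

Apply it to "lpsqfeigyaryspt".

What's happening: keep every other character starting from the second (positions 2nd, 4th, 6th, ...).
For "lpsqfeigyaryspt" the result is "pqegayp".

pqegayp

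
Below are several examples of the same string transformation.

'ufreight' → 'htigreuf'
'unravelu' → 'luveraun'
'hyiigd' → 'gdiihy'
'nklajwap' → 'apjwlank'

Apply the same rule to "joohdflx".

lxdfohjo

Each output is the input with this applied: reverse the string, then swap each adjacent pair of characters (1↔2, 3↔4, ...).
Starting from "joohdflx": after the first operation, "xlfdhooj"; after the second, "lxdfohjo".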